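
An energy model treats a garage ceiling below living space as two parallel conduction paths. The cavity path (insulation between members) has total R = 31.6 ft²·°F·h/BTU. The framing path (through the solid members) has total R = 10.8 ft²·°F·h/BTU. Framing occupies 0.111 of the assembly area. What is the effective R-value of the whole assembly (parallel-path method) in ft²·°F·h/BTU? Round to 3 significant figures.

26.0 ft²·°F·h/BTU

U_eff = 0.889/31.6 + 0.111/10.8 = 0.02813 + 0.01028 = 0.03841
R_eff = 1/U_eff = 26.03 ft²·°F·h/BTU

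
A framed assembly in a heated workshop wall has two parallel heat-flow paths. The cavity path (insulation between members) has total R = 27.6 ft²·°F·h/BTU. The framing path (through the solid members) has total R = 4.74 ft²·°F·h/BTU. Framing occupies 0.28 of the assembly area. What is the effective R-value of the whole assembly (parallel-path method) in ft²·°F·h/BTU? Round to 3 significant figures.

11.7 ft²·°F·h/BTU

U_eff = 0.72/27.6 + 0.28/4.74 = 0.02609 + 0.05907 = 0.08516
R_eff = 1/U_eff = 11.74 ft²·°F·h/BTU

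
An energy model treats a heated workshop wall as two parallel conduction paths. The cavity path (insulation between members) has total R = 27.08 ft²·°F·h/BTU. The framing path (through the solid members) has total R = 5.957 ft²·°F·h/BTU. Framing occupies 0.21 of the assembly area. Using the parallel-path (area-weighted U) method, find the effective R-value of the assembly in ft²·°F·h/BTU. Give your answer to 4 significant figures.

U_eff = 0.79/27.08 + 0.21/5.957 = 0.029173 + 0.035253 = 0.064425
R_eff = 1/U_eff = 15.522 ft²·°F·h/BTU

15.52 ft²·°F·h/BTU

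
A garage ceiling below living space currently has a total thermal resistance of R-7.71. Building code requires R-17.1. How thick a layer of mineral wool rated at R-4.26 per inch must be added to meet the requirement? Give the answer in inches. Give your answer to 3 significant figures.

ΔR = 17.1 − 7.71 = 9.39 ft²·°F·h/BTU
L = ΔR / (R/in) = 9.39/4.26 = 2.204 in

2.20 in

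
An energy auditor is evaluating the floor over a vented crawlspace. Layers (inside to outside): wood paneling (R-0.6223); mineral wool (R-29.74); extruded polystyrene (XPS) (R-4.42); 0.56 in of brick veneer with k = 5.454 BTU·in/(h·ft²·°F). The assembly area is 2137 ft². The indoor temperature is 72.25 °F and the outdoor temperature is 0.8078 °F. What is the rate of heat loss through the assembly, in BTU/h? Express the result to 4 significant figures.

4376 BTU/h

0.56/5.454 = 0.10268
R_total = 0.6223 + 29.74 + 4.42 + 0.10268 = 34.885 ft²·°F·h/BTU
Q = A·ΔT/R = 2137 × (72.25 − 0.8078) / 34.885 = 4376.4 BTU/h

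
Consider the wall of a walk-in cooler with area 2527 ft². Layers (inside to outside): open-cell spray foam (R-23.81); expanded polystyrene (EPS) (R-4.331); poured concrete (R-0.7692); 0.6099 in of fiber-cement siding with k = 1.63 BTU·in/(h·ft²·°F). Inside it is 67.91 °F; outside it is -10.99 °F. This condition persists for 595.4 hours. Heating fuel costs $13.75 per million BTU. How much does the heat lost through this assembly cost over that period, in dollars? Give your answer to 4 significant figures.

0.6099/1.63 = 0.37417
R_total = 23.81 + 4.331 + 0.7692 + 0.37417 = 29.284 ft²·°F·h/BTU
Q = 2527 × (67.91 − (-10.99)) / 29.284 = 6808.4 BTU/h
E = 6808.4 × 595.4 = 4053700 BTU
Cost = 4053700/10⁶ × 13.75 = $55.739

55.74 dollars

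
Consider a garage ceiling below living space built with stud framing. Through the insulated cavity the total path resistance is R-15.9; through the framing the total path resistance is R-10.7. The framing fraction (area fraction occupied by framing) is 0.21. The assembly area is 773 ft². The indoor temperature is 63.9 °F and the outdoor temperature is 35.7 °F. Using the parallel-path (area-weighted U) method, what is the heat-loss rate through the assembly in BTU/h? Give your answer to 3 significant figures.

1510 BTU/h

U_eff = 0.79/15.9 + 0.21/10.7 = 0.04969 + 0.01963 = 0.06931
R_eff = 1/U_eff = 14.43 ft²·°F·h/BTU
Q = 773 × (63.9 − 35.7) / 14.43 = 1511 BTU/h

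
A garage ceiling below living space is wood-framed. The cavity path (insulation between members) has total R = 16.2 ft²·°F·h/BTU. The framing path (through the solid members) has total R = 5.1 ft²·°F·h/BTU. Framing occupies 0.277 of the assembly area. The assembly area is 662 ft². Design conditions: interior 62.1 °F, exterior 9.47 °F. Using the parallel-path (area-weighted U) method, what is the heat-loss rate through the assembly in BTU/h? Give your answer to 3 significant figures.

3450 BTU/h

U_eff = 0.723/16.2 + 0.277/5.1 = 0.04463 + 0.05431 = 0.09894
R_eff = 1/U_eff = 10.11 ft²·°F·h/BTU
Q = 662 × (62.1 − 9.47) / 10.11 = 3447 BTU/h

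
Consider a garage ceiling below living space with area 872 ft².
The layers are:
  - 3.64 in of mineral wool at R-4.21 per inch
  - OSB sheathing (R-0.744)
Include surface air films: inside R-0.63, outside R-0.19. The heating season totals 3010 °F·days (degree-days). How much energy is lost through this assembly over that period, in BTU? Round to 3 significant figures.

3.64 × 4.21 = 15.32
R_total = 0.63 + 15.32 + 0.744 + 0.19 = 16.89 ft²·°F·h/BTU
E = A × HDD × 24 / R = 872 × 3010 × 24 / 16.89 = 3730000 BTU

3730000 BTU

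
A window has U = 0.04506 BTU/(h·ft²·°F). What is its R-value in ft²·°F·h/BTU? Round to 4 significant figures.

R = 1/U = 1/0.04506 = 22.193

22.19 ft²·°F·h/BTU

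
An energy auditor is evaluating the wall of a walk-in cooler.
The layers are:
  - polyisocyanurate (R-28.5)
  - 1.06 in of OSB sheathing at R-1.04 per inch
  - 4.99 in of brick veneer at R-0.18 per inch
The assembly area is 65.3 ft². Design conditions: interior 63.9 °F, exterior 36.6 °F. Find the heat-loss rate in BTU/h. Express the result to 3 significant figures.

58.4 BTU/h

1.06 × 1.04 = 1.102
4.99 × 0.18 = 0.8982
R_total = 28.5 + 1.102 + 0.8982 = 30.5 ft²·°F·h/BTU
Q = A·ΔT/R = 65.3 × (63.9 − 36.6) / 30.5 = 58.45 BTU/h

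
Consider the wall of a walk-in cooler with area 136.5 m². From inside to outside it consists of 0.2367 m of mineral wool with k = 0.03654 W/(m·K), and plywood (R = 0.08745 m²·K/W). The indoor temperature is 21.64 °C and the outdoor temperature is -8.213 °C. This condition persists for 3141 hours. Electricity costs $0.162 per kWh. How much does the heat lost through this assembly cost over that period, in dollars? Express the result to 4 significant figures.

0.2367/0.03654 = 6.4778
R_total = 6.4778 + 0.08745 = 6.5653 m²·K/W
Q = 136.5 × (21.64 − (-8.213)) / 6.5653 = 620.68 W
E = 620.68 W × 3141 h / 1000 = 1949.6 kWh
Cost = 1949.6 × 0.162 = $315.83

315.8 dollars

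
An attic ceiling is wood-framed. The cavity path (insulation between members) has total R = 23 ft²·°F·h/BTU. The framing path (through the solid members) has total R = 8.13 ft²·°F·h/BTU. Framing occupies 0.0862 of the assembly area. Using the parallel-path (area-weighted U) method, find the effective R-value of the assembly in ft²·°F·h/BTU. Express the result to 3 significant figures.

U_eff = 0.9138/23 + 0.0862/8.13 = 0.03973 + 0.0106 = 0.05033
R_eff = 1/U_eff = 19.87 ft²·°F·h/BTU

19.9 ft²·°F·h/BTU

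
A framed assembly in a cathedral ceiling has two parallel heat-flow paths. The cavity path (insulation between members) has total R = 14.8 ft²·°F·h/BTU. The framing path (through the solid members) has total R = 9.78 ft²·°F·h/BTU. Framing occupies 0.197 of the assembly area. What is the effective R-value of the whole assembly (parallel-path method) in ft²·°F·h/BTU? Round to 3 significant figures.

13.4 ft²·°F·h/BTU

U_eff = 0.803/14.8 + 0.197/9.78 = 0.05426 + 0.02014 = 0.0744
R_eff = 1/U_eff = 13.44 ft²·°F·h/BTU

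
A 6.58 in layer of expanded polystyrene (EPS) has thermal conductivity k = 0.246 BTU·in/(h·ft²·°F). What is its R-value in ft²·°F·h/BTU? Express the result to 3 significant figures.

R = L/k = 6.58/0.246 = 26.75 ft²·°F·h/BTU

26.7 ft²·°F·h/BTU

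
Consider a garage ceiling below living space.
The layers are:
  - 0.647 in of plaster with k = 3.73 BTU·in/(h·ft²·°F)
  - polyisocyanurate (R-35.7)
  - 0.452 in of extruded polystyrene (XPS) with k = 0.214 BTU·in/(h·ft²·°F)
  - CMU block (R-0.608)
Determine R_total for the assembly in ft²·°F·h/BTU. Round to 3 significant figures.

38.6 ft²·°F·h/BTU

0.647/3.73 = 0.1735
0.452/0.214 = 2.112
R_total = 0.1735 + 35.7 + 2.112 + 0.608 = 38.59 ft²·°F·h/BTU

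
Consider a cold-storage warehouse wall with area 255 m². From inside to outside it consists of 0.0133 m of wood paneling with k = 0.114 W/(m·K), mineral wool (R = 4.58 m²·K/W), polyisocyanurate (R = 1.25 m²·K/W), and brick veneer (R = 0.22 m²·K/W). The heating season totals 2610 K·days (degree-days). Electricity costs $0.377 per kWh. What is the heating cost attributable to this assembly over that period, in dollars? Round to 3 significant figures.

0.0133/0.114 = 0.1167
R_total = 0.1167 + 4.58 + 1.25 + 0.22 = 6.167 m²·K/W
E = A × HDD × 24 / R / 1000 = 255 × 2610 × 24 / 6.167 / 1000 = 2590 kWh
Cost = 2590 × 0.377 = $976.5

977 dollars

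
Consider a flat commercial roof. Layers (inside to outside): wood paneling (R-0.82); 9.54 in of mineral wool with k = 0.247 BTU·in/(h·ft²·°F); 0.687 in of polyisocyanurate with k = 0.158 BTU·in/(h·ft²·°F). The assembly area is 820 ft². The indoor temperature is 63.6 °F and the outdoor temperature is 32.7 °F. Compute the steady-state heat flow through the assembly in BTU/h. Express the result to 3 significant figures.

9.54/0.247 = 38.62
0.687/0.158 = 4.348
R_total = 0.82 + 38.62 + 4.348 = 43.79 ft²·°F·h/BTU
Q = A·ΔT/R = 820 × (63.6 − 32.7) / 43.79 = 578.6 BTU/h

579 BTU/h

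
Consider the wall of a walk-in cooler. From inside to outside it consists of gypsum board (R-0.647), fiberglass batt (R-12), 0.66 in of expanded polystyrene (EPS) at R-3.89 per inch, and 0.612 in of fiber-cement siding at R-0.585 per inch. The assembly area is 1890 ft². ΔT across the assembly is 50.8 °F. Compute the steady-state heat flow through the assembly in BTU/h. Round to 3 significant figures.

0.66 × 3.89 = 2.567
0.612 × 0.585 = 0.358
R_total = 0.647 + 12 + 2.567 + 0.358 = 15.57 ft²·°F·h/BTU
Q = A·ΔT/R = 1890 × 50.8 / 15.57 = 6166 BTU/h

6170 BTU/h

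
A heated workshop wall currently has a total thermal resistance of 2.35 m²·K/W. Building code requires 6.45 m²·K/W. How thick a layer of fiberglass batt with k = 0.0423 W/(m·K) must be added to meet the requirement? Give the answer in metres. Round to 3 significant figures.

ΔR = 6.45 − 2.35 = 4.1 m²·K/W
L = ΔR × k = 4.1 × 0.0423 = 0.1734 m

0.173 m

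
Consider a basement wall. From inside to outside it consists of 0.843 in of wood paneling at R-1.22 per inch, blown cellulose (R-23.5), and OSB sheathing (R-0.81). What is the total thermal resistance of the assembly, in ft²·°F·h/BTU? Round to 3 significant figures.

25.3 ft²·°F·h/BTU

0.843 × 1.22 = 1.028
R_total = 1.028 + 23.5 + 0.81 = 25.34 ft²·°F·h/BTU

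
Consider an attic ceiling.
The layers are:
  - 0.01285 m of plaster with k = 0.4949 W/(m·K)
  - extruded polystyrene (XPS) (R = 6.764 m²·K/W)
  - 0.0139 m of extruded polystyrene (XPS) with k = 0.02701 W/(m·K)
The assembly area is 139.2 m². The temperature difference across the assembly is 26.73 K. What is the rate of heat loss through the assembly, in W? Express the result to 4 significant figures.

0.01285/0.4949 = 0.025965
0.0139/0.02701 = 0.51462
R_total = 0.025965 + 6.764 + 0.51462 = 7.3046 m²·K/W
Q = A·ΔT/R = 139.2 × 26.73 / 7.3046 = 509.38 W

509.4 W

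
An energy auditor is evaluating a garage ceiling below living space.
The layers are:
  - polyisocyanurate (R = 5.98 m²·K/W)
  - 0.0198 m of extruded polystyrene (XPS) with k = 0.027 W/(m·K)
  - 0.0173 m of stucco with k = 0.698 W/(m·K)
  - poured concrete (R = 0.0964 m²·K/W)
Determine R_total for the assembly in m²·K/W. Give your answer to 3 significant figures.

6.83 m²·K/W

0.0198/0.027 = 0.7333
0.0173/0.698 = 0.02479
R_total = 5.98 + 0.7333 + 0.02479 + 0.0964 = 6.835 m²·K/W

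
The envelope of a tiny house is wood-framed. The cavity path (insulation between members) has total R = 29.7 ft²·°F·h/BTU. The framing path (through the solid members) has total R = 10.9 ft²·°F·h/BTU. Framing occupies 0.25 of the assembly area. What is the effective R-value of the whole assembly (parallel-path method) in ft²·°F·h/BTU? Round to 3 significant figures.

20.8 ft²·°F·h/BTU

U_eff = 0.75/29.7 + 0.25/10.9 = 0.02525 + 0.02294 = 0.04819
R_eff = 1/U_eff = 20.75 ft²·°F·h/BTU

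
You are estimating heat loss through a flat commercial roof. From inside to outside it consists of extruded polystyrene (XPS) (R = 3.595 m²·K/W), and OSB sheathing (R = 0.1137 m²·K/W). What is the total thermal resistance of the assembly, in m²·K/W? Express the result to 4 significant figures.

3.709 m²·K/W

R_total = 3.595 + 0.1137 = 3.7087 m²·K/W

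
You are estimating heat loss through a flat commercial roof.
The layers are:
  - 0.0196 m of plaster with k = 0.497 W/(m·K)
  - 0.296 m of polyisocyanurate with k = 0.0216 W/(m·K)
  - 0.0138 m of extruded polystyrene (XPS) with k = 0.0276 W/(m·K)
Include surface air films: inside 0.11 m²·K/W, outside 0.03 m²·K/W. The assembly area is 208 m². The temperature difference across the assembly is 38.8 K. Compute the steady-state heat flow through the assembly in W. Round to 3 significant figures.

0.0196/0.497 = 0.03944
0.296/0.0216 = 13.7
0.0138/0.0276 = 0.5
R_total = 0.11 + 0.03944 + 13.7 + 0.5 + 0.03 = 14.38 m²·K/W
Q = A·ΔT/R = 208 × 38.8 / 14.38 = 561.1 W

561 W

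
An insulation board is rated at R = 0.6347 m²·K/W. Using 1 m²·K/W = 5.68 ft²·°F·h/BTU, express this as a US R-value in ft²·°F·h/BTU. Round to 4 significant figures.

R_US = 0.6347 × 5.68 = 3.6051

3.605 ft²·°F·h/BTU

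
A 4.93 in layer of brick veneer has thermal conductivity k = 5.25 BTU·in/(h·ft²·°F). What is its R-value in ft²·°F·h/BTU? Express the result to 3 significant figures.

0.939 ft²·°F·h/BTU

R = L/k = 4.93/5.25 = 0.939 ft²·°F·h/BTU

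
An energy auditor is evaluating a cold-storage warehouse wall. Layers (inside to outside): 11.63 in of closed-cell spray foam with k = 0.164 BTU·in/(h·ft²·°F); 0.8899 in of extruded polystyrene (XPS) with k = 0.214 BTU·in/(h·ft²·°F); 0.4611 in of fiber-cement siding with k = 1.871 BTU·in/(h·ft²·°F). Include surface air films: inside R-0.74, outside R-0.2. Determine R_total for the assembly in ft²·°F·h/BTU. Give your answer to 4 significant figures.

76.26 ft²·°F·h/BTU

11.63/0.164 = 70.915
0.8899/0.214 = 4.1584
0.4611/1.871 = 0.24645
R_total = 0.74 + 70.915 + 4.1584 + 0.24645 + 0.2 = 76.259 ft²·°F·h/BTU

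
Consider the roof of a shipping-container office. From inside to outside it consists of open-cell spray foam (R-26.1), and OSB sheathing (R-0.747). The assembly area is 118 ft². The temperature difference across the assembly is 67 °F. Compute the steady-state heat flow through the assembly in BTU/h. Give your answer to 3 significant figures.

R_total = 26.1 + 0.747 = 26.85 ft²·°F·h/BTU
Q = A·ΔT/R = 118 × 67 / 26.85 = 294.5 BTU/h

294 BTU/h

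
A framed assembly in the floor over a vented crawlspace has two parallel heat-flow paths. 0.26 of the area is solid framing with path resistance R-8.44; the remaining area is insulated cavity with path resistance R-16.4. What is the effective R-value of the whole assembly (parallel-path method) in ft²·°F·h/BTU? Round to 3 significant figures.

U_eff = 0.74/16.4 + 0.26/8.44 = 0.04512 + 0.03081 = 0.07593
R_eff = 1/U_eff = 13.17 ft²·°F·h/BTU

13.2 ft²·°F·h/BTU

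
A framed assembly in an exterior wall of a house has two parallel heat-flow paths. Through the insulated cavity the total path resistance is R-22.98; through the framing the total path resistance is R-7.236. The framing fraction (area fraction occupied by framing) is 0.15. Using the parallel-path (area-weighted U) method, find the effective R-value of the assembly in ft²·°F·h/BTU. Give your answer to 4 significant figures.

17.33 ft²·°F·h/BTU

U_eff = 0.85/22.98 + 0.15/7.236 = 0.036989 + 0.02073 = 0.057718
R_eff = 1/U_eff = 17.326 ft²·°F·h/BTU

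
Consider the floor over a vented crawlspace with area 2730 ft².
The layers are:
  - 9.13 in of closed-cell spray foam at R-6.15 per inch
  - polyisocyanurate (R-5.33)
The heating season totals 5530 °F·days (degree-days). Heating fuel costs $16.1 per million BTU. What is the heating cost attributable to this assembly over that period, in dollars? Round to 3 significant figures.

9.13 × 6.15 = 56.15
R_total = 56.15 + 5.33 = 61.48 ft²·°F·h/BTU
E = A × HDD × 24 / R = 2730 × 5530 × 24 / 61.48 = 5893000 BTU
Cost = 5893000/10⁶ × 16.1 = $94.88

94.9 dollars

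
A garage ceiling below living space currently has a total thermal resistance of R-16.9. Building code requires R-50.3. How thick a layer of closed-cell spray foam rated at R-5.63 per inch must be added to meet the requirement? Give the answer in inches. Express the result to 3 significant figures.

5.93 in

ΔR = 50.3 − 16.9 = 33.4 ft²·°F·h/BTU
L = ΔR / (R/in) = 33.4/5.63 = 5.933 in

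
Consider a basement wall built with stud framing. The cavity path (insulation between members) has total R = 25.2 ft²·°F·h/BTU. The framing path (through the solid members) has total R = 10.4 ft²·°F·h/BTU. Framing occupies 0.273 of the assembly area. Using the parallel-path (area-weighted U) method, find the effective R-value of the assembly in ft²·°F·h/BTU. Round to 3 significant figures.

U_eff = 0.727/25.2 + 0.273/10.4 = 0.02885 + 0.02625 = 0.0551
R_eff = 1/U_eff = 18.15 ft²·°F·h/BTU

18.1 ft²·°F·h/BTU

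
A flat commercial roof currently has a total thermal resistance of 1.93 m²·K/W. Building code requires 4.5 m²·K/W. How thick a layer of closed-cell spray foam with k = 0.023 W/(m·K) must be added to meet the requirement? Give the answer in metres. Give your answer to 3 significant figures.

0.0591 m

ΔR = 4.5 − 1.93 = 2.57 m²·K/W
L = ΔR × k = 2.57 × 0.023 = 0.05911 m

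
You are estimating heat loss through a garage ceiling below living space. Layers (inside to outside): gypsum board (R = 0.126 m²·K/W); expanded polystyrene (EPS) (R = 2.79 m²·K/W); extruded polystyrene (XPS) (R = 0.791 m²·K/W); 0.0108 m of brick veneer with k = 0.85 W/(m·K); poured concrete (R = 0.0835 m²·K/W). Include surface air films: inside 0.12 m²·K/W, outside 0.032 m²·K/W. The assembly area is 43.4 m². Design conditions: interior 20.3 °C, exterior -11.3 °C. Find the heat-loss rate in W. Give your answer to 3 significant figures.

347 W

0.0108/0.85 = 0.01271
R_total = 0.12 + 0.126 + 2.79 + 0.791 + 0.01271 + 0.0835 + 0.032 = 3.955 m²·K/W
Q = A·ΔT/R = 43.4 × (20.3 − (-11.3)) / 3.955 = 346.7 W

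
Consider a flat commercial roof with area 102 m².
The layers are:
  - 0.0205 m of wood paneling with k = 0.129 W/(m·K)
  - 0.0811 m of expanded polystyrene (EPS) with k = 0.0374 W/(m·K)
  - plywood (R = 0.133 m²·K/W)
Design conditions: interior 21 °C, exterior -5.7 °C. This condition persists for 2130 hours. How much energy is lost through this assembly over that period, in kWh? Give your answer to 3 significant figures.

0.0205/0.129 = 0.1589
0.0811/0.0374 = 2.168
R_total = 0.1589 + 2.168 + 0.133 = 2.46 m²·K/W
Q = 102 × (21 − (-5.7)) / 2.46 = 1107 W
E = 1107 W × 2130 h / 1000 = 2358 kWh

2360 kWh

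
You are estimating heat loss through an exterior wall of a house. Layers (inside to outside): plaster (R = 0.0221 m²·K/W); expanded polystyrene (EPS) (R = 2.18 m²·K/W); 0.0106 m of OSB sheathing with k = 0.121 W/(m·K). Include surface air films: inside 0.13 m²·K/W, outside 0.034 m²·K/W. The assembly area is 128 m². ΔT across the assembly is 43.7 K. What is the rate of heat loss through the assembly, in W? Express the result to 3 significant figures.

0.0106/0.121 = 0.0876
R_total = 0.13 + 0.0221 + 2.18 + 0.0876 + 0.034 = 2.454 m²·K/W
Q = A·ΔT/R = 128 × 43.7 / 2.454 = 2280 W

2280 W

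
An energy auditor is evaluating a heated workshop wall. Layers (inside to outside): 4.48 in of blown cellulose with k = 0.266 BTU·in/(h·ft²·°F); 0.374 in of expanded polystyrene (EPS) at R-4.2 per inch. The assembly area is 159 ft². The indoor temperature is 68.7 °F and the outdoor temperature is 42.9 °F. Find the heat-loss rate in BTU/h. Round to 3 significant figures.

4.48/0.266 = 16.84
0.374 × 4.2 = 1.571
R_total = 16.84 + 1.571 = 18.41 ft²·°F·h/BTU
Q = A·ΔT/R = 159 × (68.7 − 42.9) / 18.41 = 222.8 BTU/h

223 BTU/h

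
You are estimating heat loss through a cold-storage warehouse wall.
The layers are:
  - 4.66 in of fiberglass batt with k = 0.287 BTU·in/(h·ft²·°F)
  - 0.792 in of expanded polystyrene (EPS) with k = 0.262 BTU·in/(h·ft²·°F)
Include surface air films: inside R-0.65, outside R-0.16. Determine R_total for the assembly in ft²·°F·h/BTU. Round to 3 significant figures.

20.1 ft²·°F·h/BTU

4.66/0.287 = 16.24
0.792/0.262 = 3.023
R_total = 0.65 + 16.24 + 3.023 + 0.16 = 20.07 ft²·°F·h/BTU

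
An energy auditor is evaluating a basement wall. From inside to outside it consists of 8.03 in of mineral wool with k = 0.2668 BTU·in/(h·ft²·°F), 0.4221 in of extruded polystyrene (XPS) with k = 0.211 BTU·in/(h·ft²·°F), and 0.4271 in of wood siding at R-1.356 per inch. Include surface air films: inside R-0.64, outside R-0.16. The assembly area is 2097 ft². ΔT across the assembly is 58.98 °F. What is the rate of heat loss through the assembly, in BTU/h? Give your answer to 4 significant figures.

8.03/0.2668 = 30.097
0.4221/0.211 = 2.0005
0.4271 × 1.356 = 0.57915
R_total = 0.64 + 30.097 + 2.0005 + 0.57915 + 0.16 = 33.477 ft²·°F·h/BTU
Q = A·ΔT/R = 2097 × 58.98 / 33.477 = 3694.5 BTU/h

3695 BTU/h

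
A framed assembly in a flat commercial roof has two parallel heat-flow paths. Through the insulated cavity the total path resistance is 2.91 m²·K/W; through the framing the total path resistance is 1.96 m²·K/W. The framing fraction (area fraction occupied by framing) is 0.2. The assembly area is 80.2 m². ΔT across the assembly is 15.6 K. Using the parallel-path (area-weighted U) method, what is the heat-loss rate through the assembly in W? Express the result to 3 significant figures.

472 W

U_eff = 0.8/2.91 + 0.2/1.96 = 0.2749 + 0.102 = 0.377
R_eff = 1/U_eff = 2.653 m²·K/W
Q = 80.2 × 15.6 / 2.653 = 471.6 W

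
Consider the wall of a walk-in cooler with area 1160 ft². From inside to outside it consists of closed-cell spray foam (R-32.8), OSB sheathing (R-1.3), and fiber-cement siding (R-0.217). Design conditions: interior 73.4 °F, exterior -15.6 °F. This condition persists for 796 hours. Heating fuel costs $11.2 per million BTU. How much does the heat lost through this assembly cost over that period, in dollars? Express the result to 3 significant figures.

R_total = 32.8 + 1.3 + 0.217 = 34.32 ft²·°F·h/BTU
Q = 1160 × (73.4 − (-15.6)) / 34.32 = 3008 BTU/h
E = 3008 × 796 = 2395000 BTU
Cost = 2395000/10⁶ × 11.2 = $26.82

26.8 dollars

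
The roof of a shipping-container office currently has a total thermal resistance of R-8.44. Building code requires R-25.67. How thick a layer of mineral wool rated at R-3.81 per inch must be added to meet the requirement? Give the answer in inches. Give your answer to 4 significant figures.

ΔR = 25.67 − 8.44 = 17.23 ft²·°F·h/BTU
L = ΔR / (R/in) = 17.23/3.81 = 4.5223 in

4.522 in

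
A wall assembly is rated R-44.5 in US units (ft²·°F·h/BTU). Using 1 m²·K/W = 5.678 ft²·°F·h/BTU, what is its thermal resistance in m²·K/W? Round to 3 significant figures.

R_SI = 44.5/5.678 = 7.837

7.84 m²·K/W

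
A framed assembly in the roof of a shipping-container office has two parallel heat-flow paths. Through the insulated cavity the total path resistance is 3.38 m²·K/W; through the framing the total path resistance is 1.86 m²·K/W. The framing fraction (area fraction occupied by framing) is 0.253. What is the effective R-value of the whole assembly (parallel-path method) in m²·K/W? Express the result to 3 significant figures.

U_eff = 0.747/3.38 + 0.253/1.86 = 0.221 + 0.136 = 0.357
R_eff = 1/U_eff = 2.801 m²·K/W

2.80 m²·K/W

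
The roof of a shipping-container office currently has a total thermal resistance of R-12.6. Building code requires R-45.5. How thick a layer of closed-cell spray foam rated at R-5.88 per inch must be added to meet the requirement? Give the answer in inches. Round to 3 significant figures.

5.60 in

ΔR = 45.5 − 12.6 = 32.9 ft²·°F·h/BTU
L = ΔR / (R/in) = 32.9/5.88 = 5.595 in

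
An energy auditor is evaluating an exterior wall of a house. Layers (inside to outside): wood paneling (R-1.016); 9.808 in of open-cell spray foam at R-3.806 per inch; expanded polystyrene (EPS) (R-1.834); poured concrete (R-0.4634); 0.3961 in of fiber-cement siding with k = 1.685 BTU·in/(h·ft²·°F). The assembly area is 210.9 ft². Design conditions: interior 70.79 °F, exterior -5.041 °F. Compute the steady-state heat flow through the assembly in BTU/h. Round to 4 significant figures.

391.2 BTU/h

9.808 × 3.806 = 37.329
0.3961/1.685 = 0.23507
R_total = 1.016 + 37.329 + 1.834 + 0.4634 + 0.23507 = 40.878 ft²·°F·h/BTU
Q = A·ΔT/R = 210.9 × (70.79 − (-5.041)) / 40.878 = 391.23 BTU/h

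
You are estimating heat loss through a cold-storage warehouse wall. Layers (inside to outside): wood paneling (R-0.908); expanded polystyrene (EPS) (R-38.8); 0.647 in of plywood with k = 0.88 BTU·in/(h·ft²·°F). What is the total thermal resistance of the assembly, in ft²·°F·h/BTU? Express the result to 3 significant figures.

40.4 ft²·°F·h/BTU

0.647/0.88 = 0.7352
R_total = 0.908 + 38.8 + 0.7352 = 40.44 ft²·°F·h/BTU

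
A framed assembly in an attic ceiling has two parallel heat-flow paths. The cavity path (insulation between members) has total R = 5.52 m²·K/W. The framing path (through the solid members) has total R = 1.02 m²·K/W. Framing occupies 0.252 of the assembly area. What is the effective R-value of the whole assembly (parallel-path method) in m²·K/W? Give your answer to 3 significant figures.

U_eff = 0.748/5.52 + 0.252/1.02 = 0.1355 + 0.2471 = 0.3826
R_eff = 1/U_eff = 2.614 m²·K/W

2.61 m²·K/W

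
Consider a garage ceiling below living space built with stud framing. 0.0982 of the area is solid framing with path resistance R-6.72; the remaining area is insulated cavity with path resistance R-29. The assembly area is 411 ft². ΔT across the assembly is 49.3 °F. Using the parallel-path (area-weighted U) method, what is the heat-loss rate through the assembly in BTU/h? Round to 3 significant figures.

926 BTU/h

U_eff = 0.9018/29 + 0.0982/6.72 = 0.0311 + 0.01461 = 0.04571
R_eff = 1/U_eff = 21.88 ft²·°F·h/BTU
Q = 411 × 49.3 / 21.88 = 926.2 BTU/h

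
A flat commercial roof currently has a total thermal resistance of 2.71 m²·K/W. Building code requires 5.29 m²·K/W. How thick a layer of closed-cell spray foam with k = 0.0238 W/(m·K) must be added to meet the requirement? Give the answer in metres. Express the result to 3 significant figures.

ΔR = 5.29 − 2.71 = 2.58 m²·K/W
L = ΔR × k = 2.58 × 0.0238 = 0.0614 m

0.0614 m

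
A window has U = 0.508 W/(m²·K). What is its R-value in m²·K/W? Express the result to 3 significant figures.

R = 1/U = 1/0.508 = 1.969

1.97 m²·K/W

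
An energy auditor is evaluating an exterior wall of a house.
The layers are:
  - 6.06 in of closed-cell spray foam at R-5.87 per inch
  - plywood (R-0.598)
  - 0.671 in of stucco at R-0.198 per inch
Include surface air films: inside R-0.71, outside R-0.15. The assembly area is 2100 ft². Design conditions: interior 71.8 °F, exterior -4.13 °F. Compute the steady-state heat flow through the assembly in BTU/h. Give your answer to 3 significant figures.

4290 BTU/h

6.06 × 5.87 = 35.57
0.671 × 0.198 = 0.1329
R_total = 0.71 + 35.57 + 0.598 + 0.1329 + 0.15 = 37.16 ft²·°F·h/BTU
Q = A·ΔT/R = 2100 × (71.8 − (-4.13)) / 37.16 = 4291 BTU/h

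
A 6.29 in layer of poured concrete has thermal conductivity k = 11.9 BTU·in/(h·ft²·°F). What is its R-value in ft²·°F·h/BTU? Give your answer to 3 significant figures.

R = L/k = 6.29/11.9 = 0.5286 ft²·°F·h/BTU

0.529 ft²·°F·h/BTU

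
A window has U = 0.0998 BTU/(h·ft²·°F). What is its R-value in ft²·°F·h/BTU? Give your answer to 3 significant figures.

10.0 ft²·°F·h/BTU

R = 1/U = 1/0.0998 = 10.02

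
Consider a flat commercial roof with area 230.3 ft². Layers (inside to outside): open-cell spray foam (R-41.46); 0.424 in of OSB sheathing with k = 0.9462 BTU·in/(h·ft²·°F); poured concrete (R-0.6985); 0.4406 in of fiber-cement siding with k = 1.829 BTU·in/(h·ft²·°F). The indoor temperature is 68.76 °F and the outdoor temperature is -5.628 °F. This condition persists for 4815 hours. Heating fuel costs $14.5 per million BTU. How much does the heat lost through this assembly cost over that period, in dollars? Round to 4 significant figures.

27.91 dollars

0.424/0.9462 = 0.44811
0.4406/1.829 = 0.2409
R_total = 41.46 + 0.44811 + 0.6985 + 0.2409 = 42.848 ft²·°F·h/BTU
Q = 230.3 × (68.76 − (-5.628)) / 42.848 = 399.83 BTU/h
E = 399.83 × 4815 = 1925200 BTU
Cost = 1925200/10⁶ × 14.5 = $27.915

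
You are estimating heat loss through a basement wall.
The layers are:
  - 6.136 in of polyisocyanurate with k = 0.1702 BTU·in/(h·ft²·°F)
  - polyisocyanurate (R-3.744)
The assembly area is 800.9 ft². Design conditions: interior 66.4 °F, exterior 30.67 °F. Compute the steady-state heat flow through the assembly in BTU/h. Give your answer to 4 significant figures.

719.1 BTU/h

6.136/0.1702 = 36.052
R_total = 36.052 + 3.744 = 39.796 ft²·°F·h/BTU
Q = A·ΔT/R = 800.9 × (66.4 − 30.67) / 39.796 = 719.08 BTU/h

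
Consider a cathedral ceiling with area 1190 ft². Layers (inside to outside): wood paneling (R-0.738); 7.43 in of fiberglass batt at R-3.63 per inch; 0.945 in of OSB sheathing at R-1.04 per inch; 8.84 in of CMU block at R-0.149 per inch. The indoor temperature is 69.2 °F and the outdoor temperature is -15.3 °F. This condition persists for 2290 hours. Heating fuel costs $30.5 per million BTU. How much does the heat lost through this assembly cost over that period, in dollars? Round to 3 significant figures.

7.43 × 3.63 = 26.97
0.945 × 1.04 = 0.9828
8.84 × 0.149 = 1.317
R_total = 0.738 + 26.97 + 0.9828 + 1.317 = 30.01 ft²·°F·h/BTU
Q = 1190 × (69.2 − (-15.3)) / 30.01 = 3351 BTU/h
E = 3351 × 2290 = 7673000 BTU
Cost = 7673000/10⁶ × 30.5 = $234

234 dollars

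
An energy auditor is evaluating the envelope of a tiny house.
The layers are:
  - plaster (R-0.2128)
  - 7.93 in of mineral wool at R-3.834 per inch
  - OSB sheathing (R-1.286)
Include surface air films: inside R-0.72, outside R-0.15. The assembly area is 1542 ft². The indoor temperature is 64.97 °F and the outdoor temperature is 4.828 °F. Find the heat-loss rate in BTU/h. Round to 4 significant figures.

2830 BTU/h

7.93 × 3.834 = 30.404
R_total = 0.72 + 0.2128 + 30.404 + 1.286 + 0.15 = 32.772 ft²·°F·h/BTU
Q = A·ΔT/R = 1542 × (64.97 − 4.828) / 32.772 = 2829.8 BTU/h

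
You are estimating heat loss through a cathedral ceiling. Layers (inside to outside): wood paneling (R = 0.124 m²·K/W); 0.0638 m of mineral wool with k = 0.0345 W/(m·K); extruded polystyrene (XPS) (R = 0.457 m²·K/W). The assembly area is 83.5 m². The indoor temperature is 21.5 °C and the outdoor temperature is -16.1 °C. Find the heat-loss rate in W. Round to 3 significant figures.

1290 W

0.0638/0.0345 = 1.849
R_total = 0.124 + 1.849 + 0.457 = 2.43 m²·K/W
Q = A·ΔT/R = 83.5 × (21.5 − (-16.1)) / 2.43 = 1292 W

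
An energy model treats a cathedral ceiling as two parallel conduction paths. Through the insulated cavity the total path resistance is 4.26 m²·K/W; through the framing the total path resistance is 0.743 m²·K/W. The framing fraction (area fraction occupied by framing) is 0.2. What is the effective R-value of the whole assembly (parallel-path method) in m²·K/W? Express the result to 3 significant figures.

U_eff = 0.8/4.26 + 0.2/0.743 = 0.1878 + 0.2692 = 0.457
R_eff = 1/U_eff = 2.188 m²·K/W

2.19 m²·K/W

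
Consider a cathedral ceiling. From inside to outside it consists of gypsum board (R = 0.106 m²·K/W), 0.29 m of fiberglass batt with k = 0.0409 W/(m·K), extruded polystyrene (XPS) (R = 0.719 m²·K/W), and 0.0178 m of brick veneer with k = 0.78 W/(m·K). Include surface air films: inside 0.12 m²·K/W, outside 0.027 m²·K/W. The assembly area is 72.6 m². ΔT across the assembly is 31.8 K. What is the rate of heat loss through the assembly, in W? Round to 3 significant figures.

286 W

0.29/0.0409 = 7.09
0.0178/0.78 = 0.02282
R_total = 0.12 + 0.106 + 7.09 + 0.719 + 0.02282 + 0.027 = 8.085 m²·K/W
Q = A·ΔT/R = 72.6 × 31.8 / 8.085 = 285.5 W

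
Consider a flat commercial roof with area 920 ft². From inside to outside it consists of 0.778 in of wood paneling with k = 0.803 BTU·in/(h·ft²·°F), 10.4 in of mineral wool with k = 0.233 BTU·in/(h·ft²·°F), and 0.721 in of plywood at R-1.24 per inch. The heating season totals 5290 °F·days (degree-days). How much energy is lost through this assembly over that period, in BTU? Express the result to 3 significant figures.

0.778/0.803 = 0.9689
10.4/0.233 = 44.64
0.721 × 1.24 = 0.894
R_total = 0.9689 + 44.64 + 0.894 = 46.5 ft²·°F·h/BTU
E = A × HDD × 24 / R = 920 × 5290 × 24 / 46.5 = 2512000 BTU

2510000 BTU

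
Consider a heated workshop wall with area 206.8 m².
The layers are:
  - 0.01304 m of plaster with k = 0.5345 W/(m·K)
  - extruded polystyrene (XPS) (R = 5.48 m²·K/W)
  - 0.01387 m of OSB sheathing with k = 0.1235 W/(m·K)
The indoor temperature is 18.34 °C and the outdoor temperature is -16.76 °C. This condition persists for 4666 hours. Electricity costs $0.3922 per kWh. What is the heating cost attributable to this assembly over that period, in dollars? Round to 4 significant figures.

0.01304/0.5345 = 0.024397
0.01387/0.1235 = 0.11231
R_total = 0.024397 + 5.48 + 0.11231 = 5.6167 m²·K/W
Q = 206.8 × (18.34 − (-16.76)) / 5.6167 = 1292.3 W
E = 1292.3 W × 4666 h / 1000 = 6030 kWh
Cost = 6030 × 0.3922 = $2365

2365 dollars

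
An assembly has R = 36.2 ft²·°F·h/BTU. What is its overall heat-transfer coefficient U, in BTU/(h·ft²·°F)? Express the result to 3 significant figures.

U = 1/R = 1/36.2 = 0.02762

0.0276 BTU/(h·ft²·°F)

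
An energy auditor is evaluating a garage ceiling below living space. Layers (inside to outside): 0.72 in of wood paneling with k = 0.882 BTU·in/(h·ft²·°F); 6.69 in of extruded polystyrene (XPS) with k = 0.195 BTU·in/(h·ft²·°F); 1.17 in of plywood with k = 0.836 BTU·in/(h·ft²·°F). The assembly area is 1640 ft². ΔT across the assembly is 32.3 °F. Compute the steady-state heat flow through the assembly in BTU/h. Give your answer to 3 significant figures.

0.72/0.882 = 0.8163
6.69/0.195 = 34.31
1.17/0.836 = 1.4
R_total = 0.8163 + 34.31 + 1.4 = 36.52 ft²·°F·h/BTU
Q = A·ΔT/R = 1640 × 32.3 / 36.52 = 1450 BTU/h

1450 BTU/h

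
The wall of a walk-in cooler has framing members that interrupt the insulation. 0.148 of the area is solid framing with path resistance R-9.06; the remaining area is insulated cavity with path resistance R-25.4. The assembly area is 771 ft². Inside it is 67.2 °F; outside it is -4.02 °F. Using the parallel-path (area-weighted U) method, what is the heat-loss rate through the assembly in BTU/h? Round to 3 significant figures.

U_eff = 0.852/25.4 + 0.148/9.06 = 0.03354 + 0.01634 = 0.04988
R_eff = 1/U_eff = 20.05 ft²·°F·h/BTU
Q = 771 × (67.2 − (-4.02)) / 20.05 = 2739 BTU/h

2740 BTU/h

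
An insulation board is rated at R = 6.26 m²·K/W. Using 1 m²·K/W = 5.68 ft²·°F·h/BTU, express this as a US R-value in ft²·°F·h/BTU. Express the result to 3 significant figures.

R_US = 6.26 × 5.68 = 35.56

35.6 ft²·°F·h/BTU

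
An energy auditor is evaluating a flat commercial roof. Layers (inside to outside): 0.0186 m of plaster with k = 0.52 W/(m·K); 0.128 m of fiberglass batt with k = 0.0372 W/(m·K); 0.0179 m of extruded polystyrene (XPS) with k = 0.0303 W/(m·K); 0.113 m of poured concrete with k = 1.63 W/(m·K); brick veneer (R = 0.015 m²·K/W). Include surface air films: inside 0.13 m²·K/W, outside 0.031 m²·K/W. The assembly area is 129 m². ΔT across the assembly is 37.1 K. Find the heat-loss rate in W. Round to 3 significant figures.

1110 W

0.0186/0.52 = 0.03577
0.128/0.0372 = 3.441
0.0179/0.0303 = 0.5908
0.113/1.63 = 0.06933
R_total = 0.13 + 0.03577 + 3.441 + 0.5908 + 0.06933 + 0.015 + 0.031 = 4.313 m²·K/W
Q = A·ΔT/R = 129 × 37.1 / 4.313 = 1110 W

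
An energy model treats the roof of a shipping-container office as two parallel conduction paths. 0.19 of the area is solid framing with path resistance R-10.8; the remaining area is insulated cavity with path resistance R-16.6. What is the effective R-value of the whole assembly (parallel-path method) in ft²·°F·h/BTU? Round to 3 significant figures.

U_eff = 0.81/16.6 + 0.19/10.8 = 0.0488 + 0.01759 = 0.06639
R_eff = 1/U_eff = 15.06 ft²·°F·h/BTU

15.1 ft²·°F·h/BTU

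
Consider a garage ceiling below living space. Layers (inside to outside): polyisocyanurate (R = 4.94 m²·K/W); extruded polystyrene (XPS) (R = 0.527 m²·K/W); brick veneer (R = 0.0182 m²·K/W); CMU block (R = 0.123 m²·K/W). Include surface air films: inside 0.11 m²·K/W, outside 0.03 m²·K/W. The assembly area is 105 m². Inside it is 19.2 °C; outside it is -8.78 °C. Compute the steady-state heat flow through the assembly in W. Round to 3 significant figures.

R_total = 0.11 + 4.94 + 0.527 + 0.0182 + 0.123 + 0.03 = 5.748 m²·K/W
Q = A·ΔT/R = 105 × (19.2 − (-8.78)) / 5.748 = 511.1 W

511 W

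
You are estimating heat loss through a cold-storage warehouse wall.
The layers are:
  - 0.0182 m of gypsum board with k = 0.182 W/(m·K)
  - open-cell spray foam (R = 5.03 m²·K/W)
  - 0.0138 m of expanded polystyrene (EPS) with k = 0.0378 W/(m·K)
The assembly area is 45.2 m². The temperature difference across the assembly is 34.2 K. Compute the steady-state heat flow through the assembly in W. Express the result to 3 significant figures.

281 W

0.0182/0.182 = 0.1
0.0138/0.0378 = 0.3651
R_total = 0.1 + 5.03 + 0.3651 = 5.495 m²·K/W
Q = A·ΔT/R = 45.2 × 34.2 / 5.495 = 281.3 W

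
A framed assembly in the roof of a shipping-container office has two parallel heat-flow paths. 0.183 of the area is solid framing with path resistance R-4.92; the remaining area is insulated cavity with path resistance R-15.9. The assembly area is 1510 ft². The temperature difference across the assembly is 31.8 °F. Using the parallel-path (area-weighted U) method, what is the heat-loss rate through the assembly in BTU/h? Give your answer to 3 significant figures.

4250 BTU/h

U_eff = 0.817/15.9 + 0.183/4.92 = 0.05138 + 0.0372 = 0.08858
R_eff = 1/U_eff = 11.29 ft²·°F·h/BTU
Q = 1510 × 31.8 / 11.29 = 4253 BTU/h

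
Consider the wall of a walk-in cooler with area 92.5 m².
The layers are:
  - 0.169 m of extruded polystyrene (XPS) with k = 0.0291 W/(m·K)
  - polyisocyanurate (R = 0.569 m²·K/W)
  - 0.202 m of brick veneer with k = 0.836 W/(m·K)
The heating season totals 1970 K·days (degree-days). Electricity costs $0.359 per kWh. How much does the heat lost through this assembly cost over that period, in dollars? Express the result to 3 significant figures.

237 dollars

0.169/0.0291 = 5.808
0.202/0.836 = 0.2416
R_total = 5.808 + 0.569 + 0.2416 = 6.618 m²·K/W
E = A × HDD × 24 / R / 1000 = 92.5 × 1970 × 24 / 6.618 / 1000 = 660.8 kWh
Cost = 660.8 × 0.359 = $237.2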